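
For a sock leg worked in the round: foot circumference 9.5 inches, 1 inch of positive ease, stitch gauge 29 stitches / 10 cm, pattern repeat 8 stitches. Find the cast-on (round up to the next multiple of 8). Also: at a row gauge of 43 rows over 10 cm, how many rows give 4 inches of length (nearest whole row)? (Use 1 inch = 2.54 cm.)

Finished = 9.5 + 1 = 10.5 inches.
10.5 inches × 2.54 = 26.67 cm.
29/10 = 2.9 sts per cm; 26.67 × 2.9 = 77.34 sts.
Next multiple of 8 → 80.
4 inches = 10.16 cm; × 4.3 = 43.69 → 44 rows.

Cast on 80 stitches; work 44 rows.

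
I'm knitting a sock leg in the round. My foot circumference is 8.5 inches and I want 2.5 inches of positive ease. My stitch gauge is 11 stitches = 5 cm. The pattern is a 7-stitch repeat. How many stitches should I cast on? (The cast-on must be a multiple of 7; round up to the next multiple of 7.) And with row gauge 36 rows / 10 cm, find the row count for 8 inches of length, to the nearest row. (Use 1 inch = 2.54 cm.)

Finished = 8.5 + 2.5 = 11 inches.
11 inches × 2.54 = 27.94 cm.
11/5 = 2.2 sts per cm; 27.94 × 2.2 = 61.47 sts.
Next multiple of 7 → 63.
8 inches = 20.32 cm; × 3.6 = 73.15 → 73 rows.

Cast on 63 stitches; work 73 rows.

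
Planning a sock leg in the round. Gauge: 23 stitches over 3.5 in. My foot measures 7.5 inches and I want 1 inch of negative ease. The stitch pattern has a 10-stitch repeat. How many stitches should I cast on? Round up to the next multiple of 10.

Cast on 50 stitches.

Finished = 7.5 − 1 = 6.5 inches.
23 / 3.5 = 6.571 sts/in.
6.5 × 6.571 = 42.71 sts.
Next multiple of 10: 50.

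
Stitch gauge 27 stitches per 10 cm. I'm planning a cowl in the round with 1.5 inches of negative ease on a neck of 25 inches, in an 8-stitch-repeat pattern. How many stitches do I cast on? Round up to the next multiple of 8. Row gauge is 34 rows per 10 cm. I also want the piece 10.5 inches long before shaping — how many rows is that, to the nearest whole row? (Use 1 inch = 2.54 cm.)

Finished = 25 − 1.5 = 23.5 inches.
23.5 inches × 2.54 = 59.69 cm.
27/10 = 2.7 sts per cm; 59.69 × 2.7 = 161.16 sts.
Next multiple of 8 → 168.
10.5 inches = 26.67 cm; × 3.4 = 90.68 → 91 rows.

Cast on 168 stitches; work 91 rows.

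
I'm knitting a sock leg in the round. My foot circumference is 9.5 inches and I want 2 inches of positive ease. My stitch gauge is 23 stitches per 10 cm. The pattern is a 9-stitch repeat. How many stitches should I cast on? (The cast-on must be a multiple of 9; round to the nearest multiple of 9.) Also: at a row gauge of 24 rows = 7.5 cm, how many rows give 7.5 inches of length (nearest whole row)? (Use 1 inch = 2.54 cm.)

Cast on 63 stitches; work 61 rows.

Finished = 9.5 + 2 = 11.5 inches.
11.5 inches × 2.54 = 29.21 cm.
23/10 = 2.3 sts per cm; 29.21 × 2.3 = 67.18 sts.
Nearest multiple of 9 → 63.
7.5 inches = 19.05 cm; × 3.2 = 60.96 → 61 rows.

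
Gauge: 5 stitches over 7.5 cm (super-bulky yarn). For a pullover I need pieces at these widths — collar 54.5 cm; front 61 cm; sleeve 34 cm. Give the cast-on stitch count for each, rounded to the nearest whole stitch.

Rate = 5/7.5 = 0.667 sts per cm.
collar: 54.5 × 0.667 = 36.33 → 36.
front: 61 × 0.667 = 40.67 → 41.
sleeve: 34 × 0.667 = 22.67 → 23.

collar 36; front 41; sleeve 23.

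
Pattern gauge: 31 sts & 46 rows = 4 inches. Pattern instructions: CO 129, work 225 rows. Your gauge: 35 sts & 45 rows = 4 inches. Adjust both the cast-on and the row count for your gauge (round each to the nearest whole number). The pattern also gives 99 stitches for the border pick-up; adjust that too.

Stitches: 129 × 35/31 = 145.65 → 146.
Rows: 225 × 45/46 = 220.11 → 220.
border pick-up: 99 × 35/31 = 111.77 → 112.

Cast on 146 stitches; work 220 rows; border pick-up 112 stitches.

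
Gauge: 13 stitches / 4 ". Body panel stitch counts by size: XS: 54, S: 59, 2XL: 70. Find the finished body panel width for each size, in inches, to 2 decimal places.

XS 16.62 inches; S 18.15 inches; 2XL 21.54 inches.

13/4 = 3.25 sts per in.
XS: 54 / 3.25 = 16.615 → 16.62 in.
S: 59 / 3.25 = 18.154 → 18.15 in.
2XL: 70 / 3.25 = 21.538 → 21.54 in.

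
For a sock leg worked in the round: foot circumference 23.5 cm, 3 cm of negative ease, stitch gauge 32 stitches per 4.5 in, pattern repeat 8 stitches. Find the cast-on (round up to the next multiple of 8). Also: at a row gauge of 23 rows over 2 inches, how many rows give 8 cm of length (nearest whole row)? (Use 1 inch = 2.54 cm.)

Finished = 23.5 − 3 = 20.5 cm.
20.5 cm × 1/2.54 = 8.07 inches.
32/4.5 = 7.111 sts per in; 8.07 × 7.111 = 57.39 sts.
Next multiple of 8 → 64.
8 cm = 3.15 inches; × 11.5 = 36.22 → 36 rows.

Cast on 64 stitches; work 36 rows.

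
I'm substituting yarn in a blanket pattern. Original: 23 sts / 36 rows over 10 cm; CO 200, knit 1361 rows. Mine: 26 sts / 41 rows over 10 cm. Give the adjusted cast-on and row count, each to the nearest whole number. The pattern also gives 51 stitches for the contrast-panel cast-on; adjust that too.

Stitches: 200 × 26/23 = 226.09 → 226.
Rows: 1361 × 41/36 = 1550.03 → 1550.
contrast-panel cast-on: 51 × 26/23 = 57.65 → 58.

Cast on 226 stitches; work 1550 rows; contrast-panel cast-on 58 stitches.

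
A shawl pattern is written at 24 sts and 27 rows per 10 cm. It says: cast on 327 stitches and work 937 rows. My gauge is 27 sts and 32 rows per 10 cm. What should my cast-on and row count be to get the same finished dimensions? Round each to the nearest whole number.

Stitches: 327 × 27/24 = 367.88 → 368.
Rows: 937 × 32/27 = 1110.52 → 1111.

Cast on 368 stitches; work 1111 rows.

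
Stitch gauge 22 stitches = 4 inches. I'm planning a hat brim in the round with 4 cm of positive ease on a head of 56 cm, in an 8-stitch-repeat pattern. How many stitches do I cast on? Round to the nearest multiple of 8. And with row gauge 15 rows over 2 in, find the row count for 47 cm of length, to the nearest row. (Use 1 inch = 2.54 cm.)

Cast on 128 stitches; work 139 rows.

Finished = 56 + 4 = 60 cm.
60 cm × 1/2.54 = 23.62 inches.
22/4 = 5.5 sts per in; 23.62 × 5.5 = 129.92 sts.
Nearest multiple of 8 → 128.
47 cm = 18.50 inches; × 7.5 = 138.78 → 139 rows.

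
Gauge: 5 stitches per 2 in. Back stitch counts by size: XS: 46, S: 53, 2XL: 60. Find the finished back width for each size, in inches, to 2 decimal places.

XS 18.40 inches; S 21.20 inches; 2XL 24.00 inches.

5/2 = 2.5 sts per in.
XS: 46 / 2.5 = 18.400 → 18.40 in.
S: 53 / 2.5 = 21.200 → 21.20 in.
2XL: 60 / 2.5 = 24.000 → 24.00 in.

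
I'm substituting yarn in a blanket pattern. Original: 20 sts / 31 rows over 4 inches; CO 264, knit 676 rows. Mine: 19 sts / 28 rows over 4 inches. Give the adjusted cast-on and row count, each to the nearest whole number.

Stitches: 264 × 19/20 = 250.80 → 251.
Rows: 676 × 28/31 = 610.58 → 611.

Cast on 251 stitches; work 611 rows.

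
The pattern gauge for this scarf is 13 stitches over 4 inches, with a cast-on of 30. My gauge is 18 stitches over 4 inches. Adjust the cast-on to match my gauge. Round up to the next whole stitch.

CO 42 sts.

Scale factor = 18 / 13 = 1.385.
30 × 18 / 13 = 41.54 sts.
→ 42 sts.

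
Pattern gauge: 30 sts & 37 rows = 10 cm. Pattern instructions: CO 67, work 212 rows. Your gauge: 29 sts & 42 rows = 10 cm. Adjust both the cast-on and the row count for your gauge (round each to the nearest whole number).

Stitches: 67 × 29/30 = 64.77 → 65.
Rows: 212 × 42/37 = 240.65 → 241.

Cast on 65 stitches; work 241 rows.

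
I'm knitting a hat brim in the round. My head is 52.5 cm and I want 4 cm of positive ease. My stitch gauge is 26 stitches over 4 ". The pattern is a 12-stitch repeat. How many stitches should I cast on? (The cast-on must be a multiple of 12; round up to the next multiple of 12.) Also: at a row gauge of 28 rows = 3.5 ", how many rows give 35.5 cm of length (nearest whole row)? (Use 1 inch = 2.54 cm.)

Finished = 52.5 + 4 = 56.5 cm.
56.5 cm × 1/2.54 = 22.24 inches.
26/4 = 6.5 sts per in; 22.24 × 6.5 = 144.59 sts.
Next multiple of 12 → 156.
35.5 cm = 13.98 inches; × 8 = 111.81 → 112 rows.

Cast on 156 stitches; work 112 rows.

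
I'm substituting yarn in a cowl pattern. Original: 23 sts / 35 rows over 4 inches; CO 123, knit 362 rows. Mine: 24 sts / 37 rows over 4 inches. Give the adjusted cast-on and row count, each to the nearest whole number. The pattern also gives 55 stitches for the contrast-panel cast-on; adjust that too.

Cast on 128 stitches; work 383 rows; contrast-panel cast-on 57 stitches.

Stitches: 123 × 24/23 = 128.35 → 128.
Rows: 362 × 37/35 = 382.69 → 383.
contrast-panel cast-on: 55 × 24/23 = 57.39 → 57.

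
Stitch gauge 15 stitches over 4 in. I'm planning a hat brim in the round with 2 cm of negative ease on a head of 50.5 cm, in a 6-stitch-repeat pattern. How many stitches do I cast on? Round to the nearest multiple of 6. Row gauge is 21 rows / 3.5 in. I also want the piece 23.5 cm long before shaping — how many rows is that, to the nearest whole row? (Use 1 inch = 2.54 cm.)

Finished = 50.5 − 2 = 48.5 cm.
48.5 cm × 1/2.54 = 19.09 inches.
15/4 = 3.75 sts per in; 19.09 × 3.75 = 71.60 sts.
Nearest multiple of 6 → 72.
23.5 cm = 9.25 inches; × 6 = 55.51 → 56 rows.

Cast on 72 stitches; work 56 rows.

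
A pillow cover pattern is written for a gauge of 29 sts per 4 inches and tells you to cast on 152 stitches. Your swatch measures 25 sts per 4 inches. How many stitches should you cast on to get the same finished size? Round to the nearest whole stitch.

Scale factor = 25 / 29 = 0.862.
152 × 25 / 29 = 131.03 sts.
→ 131 sts.

Cast on 131 stitches.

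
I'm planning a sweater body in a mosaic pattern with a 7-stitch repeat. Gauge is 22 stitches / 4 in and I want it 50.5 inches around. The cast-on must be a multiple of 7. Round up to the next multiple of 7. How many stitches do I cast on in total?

280 stitches.

22 / 4 = 5.5 sts per inch.
50.5 × 5.5 = 277.75 sts.
Next multiple of 7: 280.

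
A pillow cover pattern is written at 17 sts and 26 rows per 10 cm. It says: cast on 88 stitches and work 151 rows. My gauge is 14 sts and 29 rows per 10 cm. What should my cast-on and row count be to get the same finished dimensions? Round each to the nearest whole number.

Stitches: 88 × 14/17 = 72.47 → 72.
Rows: 151 × 29/26 = 168.42 → 168.

Cast on 72 stitches; work 168 rows.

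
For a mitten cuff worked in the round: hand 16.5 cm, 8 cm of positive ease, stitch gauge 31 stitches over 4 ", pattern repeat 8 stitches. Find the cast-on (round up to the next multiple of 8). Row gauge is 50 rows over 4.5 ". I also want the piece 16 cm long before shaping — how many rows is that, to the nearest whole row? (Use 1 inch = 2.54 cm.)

Cast on 80 stitches; work 70 rows.

Finished = 16.5 + 8 = 24.5 cm.
24.5 cm × 1/2.54 = 9.65 inches.
31/4 = 7.75 sts per in; 9.65 × 7.75 = 74.75 sts.
Next multiple of 8 → 80.
16 cm = 6.30 inches; × 11.111 = 69.99 → 70 rows.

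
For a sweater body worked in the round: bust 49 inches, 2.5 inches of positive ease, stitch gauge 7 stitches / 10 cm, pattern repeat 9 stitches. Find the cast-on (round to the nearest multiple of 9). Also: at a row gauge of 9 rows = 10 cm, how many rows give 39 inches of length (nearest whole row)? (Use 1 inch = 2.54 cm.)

Cast on 90 stitches; work 89 rows.

Finished = 49 + 2.5 = 51.5 inches.
51.5 inches × 2.54 = 130.81 cm.
7/10 = 0.7 sts per cm; 130.81 × 0.7 = 91.57 sts.
Nearest multiple of 9 → 90.
39 inches = 99.06 cm; × 0.9 = 89.15 → 89 rows.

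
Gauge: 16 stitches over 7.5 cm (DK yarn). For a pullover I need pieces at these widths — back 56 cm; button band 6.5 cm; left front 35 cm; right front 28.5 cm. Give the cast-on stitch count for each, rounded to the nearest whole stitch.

back 119; button band 14; left front 75; right front 61.

Rate = 16/7.5 = 2.133 sts per cm.
back: 56 × 2.133 = 119.47 → 119.
button band: 6.5 × 2.133 = 13.87 → 14.
left front: 35 × 2.133 = 74.67 → 75.
right front: 28.5 × 2.133 = 60.80 → 61.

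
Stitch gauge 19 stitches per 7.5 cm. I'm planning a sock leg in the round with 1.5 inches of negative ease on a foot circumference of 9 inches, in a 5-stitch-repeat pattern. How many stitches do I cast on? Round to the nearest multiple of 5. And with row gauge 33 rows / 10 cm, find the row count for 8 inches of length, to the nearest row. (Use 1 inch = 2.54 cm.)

Cast on 50 stitches; work 67 rows.

Finished = 9 − 1.5 = 7.5 inches.
7.5 inches × 2.54 = 19.05 cm.
19/7.5 = 2.533 sts per cm; 19.05 × 2.533 = 48.26 sts.
Nearest multiple of 5 → 50.
8 inches = 20.32 cm; × 3.3 = 67.06 → 67 rows.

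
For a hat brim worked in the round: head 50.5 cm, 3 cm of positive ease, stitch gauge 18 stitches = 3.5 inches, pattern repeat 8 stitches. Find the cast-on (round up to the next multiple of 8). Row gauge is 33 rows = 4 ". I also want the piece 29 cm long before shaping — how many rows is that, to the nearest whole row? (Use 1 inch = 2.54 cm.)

Finished = 50.5 + 3 = 53.5 cm.
53.5 cm × 1/2.54 = 21.06 inches.
18/3.5 = 5.143 sts per in; 21.06 × 5.143 = 108.32 sts.
Next multiple of 8 → 112.
29 cm = 11.42 inches; × 8.25 = 94.19 → 94 rows.

Cast on 112 stitches; work 94 rows.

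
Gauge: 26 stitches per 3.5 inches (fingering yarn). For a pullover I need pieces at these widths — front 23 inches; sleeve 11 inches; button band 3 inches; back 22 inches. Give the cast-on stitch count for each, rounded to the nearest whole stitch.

front 171; sleeve 82; button band 22; back 163.

Rate = 26/3.5 = 7.429 sts per in.
front: 23 × 7.429 = 170.86 → 171.
sleeve: 11 × 7.429 = 81.71 → 82.
button band: 3 × 7.429 = 22.29 → 22.
back: 22 × 7.429 = 163.43 → 163.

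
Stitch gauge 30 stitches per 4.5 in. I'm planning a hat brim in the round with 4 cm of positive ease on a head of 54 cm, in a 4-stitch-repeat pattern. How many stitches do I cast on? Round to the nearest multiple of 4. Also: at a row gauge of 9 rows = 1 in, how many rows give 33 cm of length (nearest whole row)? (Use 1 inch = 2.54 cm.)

Finished = 54 + 4 = 58 cm.
58 cm × 1/2.54 = 22.83 inches.
30/4.5 = 6.667 sts per in; 22.83 × 6.667 = 152.23 sts.
Nearest multiple of 4 → 152.
33 cm = 12.99 inches; × 9 = 116.93 → 117 rows.

Cast on 152 stitches; work 117 rows.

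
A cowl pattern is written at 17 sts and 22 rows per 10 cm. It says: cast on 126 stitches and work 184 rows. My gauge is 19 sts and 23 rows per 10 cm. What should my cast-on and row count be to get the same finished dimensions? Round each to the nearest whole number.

Stitches: 126 × 19/17 = 140.82 → 141.
Rows: 184 × 23/22 = 192.36 → 192.

Cast on 141 stitches; work 192 rows.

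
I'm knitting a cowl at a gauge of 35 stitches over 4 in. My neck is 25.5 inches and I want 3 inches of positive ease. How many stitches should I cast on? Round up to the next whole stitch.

Finished = 25.5 + 3 = 28.5 in.
35 / 4 = 8.75 sts per inch.
28.50 × 8.75 = 249.38 sts.
→ 250 sts.

CO 250 sts.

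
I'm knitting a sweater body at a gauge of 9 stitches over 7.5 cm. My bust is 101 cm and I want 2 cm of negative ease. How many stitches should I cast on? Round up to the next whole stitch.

119 stitches.

Finished = 101 − 2 = 99 cm.
9 / 7.5 = 1.2 sts per cm.
99.00 × 1.2 = 118.80 sts.
→ 119 sts.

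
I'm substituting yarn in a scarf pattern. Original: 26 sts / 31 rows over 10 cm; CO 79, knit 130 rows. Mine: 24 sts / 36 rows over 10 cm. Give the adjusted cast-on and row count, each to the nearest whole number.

Cast on 73 stitches; work 151 rows.

Stitches: 79 × 24/26 = 72.92 → 73.
Rows: 130 × 36/31 = 150.97 → 151.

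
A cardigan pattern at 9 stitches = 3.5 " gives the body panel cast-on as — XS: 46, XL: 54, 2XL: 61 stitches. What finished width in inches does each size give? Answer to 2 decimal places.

9/3.5 = 2.571 sts per in.
XS: 46 / 2.571 = 17.889 → 17.89 in.
XL: 54 / 2.571 = 21.000 → 21.00 in.
2XL: 61 / 2.571 = 23.722 → 23.72 in.

XS 17.89 inches; XL 21.00 inches; 2XL 23.72 inches.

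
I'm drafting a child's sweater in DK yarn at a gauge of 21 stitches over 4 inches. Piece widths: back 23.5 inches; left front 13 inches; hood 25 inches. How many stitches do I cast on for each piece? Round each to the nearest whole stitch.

Rate = 21/4 = 5.25 sts per in.
back: 23.5 × 5.25 = 123.38 → 123.
left front: 13 × 5.25 = 68.25 → 68.
hood: 25 × 5.25 = 131.25 → 131.

back 123; left front 68; hood 131.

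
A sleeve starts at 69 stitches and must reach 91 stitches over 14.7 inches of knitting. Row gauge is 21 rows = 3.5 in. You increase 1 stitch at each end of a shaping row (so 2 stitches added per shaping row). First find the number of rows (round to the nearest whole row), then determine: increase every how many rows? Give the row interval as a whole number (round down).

Rows = 14.7 × 6 = 88.2 → 88 rows.
Stitches to add: 22 → 11 shaping rows (at 2 st each).
88 / 11 = 8.00 → every 8 rows.

Increase every 8th row.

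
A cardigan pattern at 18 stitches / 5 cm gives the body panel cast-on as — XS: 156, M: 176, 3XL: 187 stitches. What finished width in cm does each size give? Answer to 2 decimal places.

18/5 = 3.6 sts per cm.
XS: 156 / 3.6 = 43.333 → 43.33 cm.
M: 176 / 3.6 = 48.889 → 48.89 cm.
3XL: 187 / 3.6 = 51.944 → 51.94 cm.

XS 43.33 cm; M 48.89 cm; 3XL 51.94 cm.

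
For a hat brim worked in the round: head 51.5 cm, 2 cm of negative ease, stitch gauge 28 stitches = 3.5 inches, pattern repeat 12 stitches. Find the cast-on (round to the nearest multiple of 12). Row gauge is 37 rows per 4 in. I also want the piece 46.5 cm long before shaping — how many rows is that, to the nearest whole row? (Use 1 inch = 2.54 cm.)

Cast on 156 stitches; work 169 rows.

Finished = 51.5 − 2 = 49.5 cm.
49.5 cm × 1/2.54 = 19.49 inches.
28/3.5 = 8 sts per in; 19.49 × 8 = 155.91 sts.
Nearest multiple of 12 → 156.
46.5 cm = 18.31 inches; × 9.25 = 169.34 → 169 rows.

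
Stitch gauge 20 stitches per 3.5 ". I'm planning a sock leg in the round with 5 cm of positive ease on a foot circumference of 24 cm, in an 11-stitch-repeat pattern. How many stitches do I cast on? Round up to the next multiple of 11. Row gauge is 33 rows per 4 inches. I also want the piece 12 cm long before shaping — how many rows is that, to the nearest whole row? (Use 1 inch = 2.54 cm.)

Finished = 24 + 5 = 29 cm.
29 cm × 1/2.54 = 11.42 inches.
20/3.5 = 5.714 sts per in; 11.42 × 5.714 = 65.24 sts.
Next multiple of 11 → 66.
12 cm = 4.72 inches; × 8.25 = 38.98 → 39 rows.

Cast on 66 stitches; work 39 rows.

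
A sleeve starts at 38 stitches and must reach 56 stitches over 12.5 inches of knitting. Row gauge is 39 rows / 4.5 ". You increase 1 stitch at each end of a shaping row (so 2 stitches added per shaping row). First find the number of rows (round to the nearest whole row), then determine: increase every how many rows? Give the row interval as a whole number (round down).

Rows = 12.5 × 8.667 = 108.3 → 108 rows.
Stitches to add: 18 → 9 shaping rows (at 2 st each).
108 / 9 = 12.00 → every 12 rows.

Increase every 12th row.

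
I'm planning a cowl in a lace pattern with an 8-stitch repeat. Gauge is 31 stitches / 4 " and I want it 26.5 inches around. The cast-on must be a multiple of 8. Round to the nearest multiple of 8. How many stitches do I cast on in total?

31 / 4 = 7.75 sts per inch.
26.5 × 7.75 = 205.38 sts.
Nearest multiple of 8: 208.

Cast on 208 stitches.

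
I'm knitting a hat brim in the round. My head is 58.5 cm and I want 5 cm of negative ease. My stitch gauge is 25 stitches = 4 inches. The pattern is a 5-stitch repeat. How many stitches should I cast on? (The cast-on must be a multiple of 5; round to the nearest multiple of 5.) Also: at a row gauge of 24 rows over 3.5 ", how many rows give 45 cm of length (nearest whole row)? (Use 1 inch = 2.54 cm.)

Finished = 58.5 − 5 = 53.5 cm.
53.5 cm × 1/2.54 = 21.06 inches.
25/4 = 6.25 sts per in; 21.06 × 6.25 = 131.64 sts.
Nearest multiple of 5 → 130.
45 cm = 17.72 inches; × 6.857 = 121.48 → 121 rows.

Cast on 130 stitches; work 121 rows.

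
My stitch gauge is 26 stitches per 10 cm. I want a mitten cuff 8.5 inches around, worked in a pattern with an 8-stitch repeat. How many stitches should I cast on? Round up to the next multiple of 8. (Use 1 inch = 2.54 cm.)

8.5 in = 8.5 × 2.54 = 21.59 cm.
26 / 10 = 2.6 sts/cm.
21.59 × 2.6 = 56.13 sts.
→ 64.

64 stitches.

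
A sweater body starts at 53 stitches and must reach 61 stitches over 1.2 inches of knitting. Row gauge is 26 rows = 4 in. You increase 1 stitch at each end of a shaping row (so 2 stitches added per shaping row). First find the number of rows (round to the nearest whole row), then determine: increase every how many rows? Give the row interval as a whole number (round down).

Rows = 1.2 × 6.5 = 7.8 → 8 rows.
Stitches to add: 8 → 4 shaping rows (at 2 st each).
8 / 4 = 2.00 → every 2 rows.

Increase every 2nd row.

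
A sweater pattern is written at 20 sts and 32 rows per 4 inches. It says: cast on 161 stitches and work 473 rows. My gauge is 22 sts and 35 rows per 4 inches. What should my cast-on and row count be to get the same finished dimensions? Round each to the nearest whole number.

Stitches: 161 × 22/20 = 177.10 → 177.
Rows: 473 × 35/32 = 517.34 → 517.

Cast on 177 stitches; work 517 rows.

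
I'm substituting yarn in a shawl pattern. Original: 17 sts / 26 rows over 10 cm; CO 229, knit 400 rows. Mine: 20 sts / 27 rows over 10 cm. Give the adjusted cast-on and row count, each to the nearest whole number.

Cast on 269 stitches; work 415 rows.

Stitches: 229 × 20/17 = 269.41 → 269.
Rows: 400 × 27/26 = 415.38 → 415.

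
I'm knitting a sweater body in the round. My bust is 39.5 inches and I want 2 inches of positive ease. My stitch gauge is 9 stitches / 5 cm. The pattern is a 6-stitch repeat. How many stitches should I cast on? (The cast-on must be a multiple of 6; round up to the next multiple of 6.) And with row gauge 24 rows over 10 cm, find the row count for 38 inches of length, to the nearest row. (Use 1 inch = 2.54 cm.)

Cast on 192 stitches; work 232 rows.

Finished = 39.5 + 2 = 41.5 inches.
41.5 inches × 2.54 = 105.41 cm.
9/5 = 1.8 sts per cm; 105.41 × 1.8 = 189.74 sts.
Next multiple of 6 → 192.
38 inches = 96.52 cm; × 2.4 = 231.65 → 232 rows.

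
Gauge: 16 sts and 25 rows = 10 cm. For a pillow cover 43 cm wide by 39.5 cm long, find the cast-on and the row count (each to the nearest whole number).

Stitch gauge = 16/10 = 1.6 sts/cm; 43 × 1.6 = 68.80 → 69 sts.
Row gauge = 25/10 = 2.5 rows/cm; 39.5 × 2.5 = 98.75 → 99 rows.

Cast on 69 stitches and work 99 rows.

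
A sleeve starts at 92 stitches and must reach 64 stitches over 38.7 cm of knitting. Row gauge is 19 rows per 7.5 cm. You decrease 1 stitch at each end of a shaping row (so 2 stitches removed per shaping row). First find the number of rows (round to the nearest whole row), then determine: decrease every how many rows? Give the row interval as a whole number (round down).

Decrease every 7th row.

Rows = 38.7 × 2.533 = 98.0 → 98 rows.
Stitches to remove: 28 → 14 shaping rows (at 2 st each).
98 / 14 = 7.00 → every 7 rows.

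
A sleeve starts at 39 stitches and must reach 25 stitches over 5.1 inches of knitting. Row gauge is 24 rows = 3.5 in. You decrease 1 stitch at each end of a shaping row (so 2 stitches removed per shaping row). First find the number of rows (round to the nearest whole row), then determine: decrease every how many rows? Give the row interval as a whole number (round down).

Decrease every 5th row.

Rows = 5.1 × 6.857 = 35.0 → 35 rows.
Stitches to remove: 14 → 7 shaping rows (at 2 st each).
35 / 7 = 5.00 → every 5 rows.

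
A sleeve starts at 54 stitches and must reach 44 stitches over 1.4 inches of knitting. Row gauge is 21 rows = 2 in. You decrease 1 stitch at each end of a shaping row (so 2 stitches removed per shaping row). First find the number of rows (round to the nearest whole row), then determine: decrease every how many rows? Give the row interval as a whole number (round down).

Rows = 1.4 × 10.5 = 14.7 → 15 rows.
Stitches to remove: 10 → 5 shaping rows (at 2 st each).
15 / 5 = 3.00 → every 3 rows.

Decrease every 3rd row.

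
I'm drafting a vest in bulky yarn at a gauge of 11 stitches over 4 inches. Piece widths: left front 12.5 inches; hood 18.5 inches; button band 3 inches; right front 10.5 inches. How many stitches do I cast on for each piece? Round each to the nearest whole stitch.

left front 34; hood 51; button band 8; right front 29.

Rate = 11/4 = 2.75 sts per in.
left front: 12.5 × 2.75 = 34.38 → 34.
hood: 18.5 × 2.75 = 50.88 → 51.
button band: 3 × 2.75 = 8.25 → 8.
right front: 10.5 × 2.75 = 28.88 → 29.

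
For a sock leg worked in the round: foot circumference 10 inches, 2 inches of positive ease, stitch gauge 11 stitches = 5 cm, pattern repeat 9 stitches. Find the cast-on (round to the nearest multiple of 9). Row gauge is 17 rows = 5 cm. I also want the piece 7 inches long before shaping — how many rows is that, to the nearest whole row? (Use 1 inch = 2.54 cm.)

Finished = 10 + 2 = 12 inches.
12 inches × 2.54 = 30.48 cm.
11/5 = 2.2 sts per cm; 30.48 × 2.2 = 67.06 sts.
Nearest multiple of 9 → 63.
7 inches = 17.78 cm; × 3.4 = 60.45 → 60 rows.

Cast on 63 stitches; work 60 rows.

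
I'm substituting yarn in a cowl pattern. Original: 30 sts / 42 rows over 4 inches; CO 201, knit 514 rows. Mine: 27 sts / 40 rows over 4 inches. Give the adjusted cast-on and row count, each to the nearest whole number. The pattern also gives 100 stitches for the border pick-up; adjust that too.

Cast on 181 stitches; work 490 rows; border pick-up 90 stitches.

Stitches: 201 × 27/30 = 180.90 → 181.
Rows: 514 × 40/42 = 489.52 → 490.
border pick-up: 100 × 27/30 = 90.00 → 90.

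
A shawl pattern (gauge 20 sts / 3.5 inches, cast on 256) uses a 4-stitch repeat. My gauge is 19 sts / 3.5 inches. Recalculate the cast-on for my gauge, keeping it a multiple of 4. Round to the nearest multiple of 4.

256 × 19 / 20 = 243.20.
Nearest multiple of 4: 244.

Cast on 244 stitches.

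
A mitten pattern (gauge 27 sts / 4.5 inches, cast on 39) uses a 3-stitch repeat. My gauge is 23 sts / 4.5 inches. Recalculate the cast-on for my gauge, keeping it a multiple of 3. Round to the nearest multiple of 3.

CO 33 sts.

39 × 23 / 27 = 33.22.
Nearest multiple of 3: 33.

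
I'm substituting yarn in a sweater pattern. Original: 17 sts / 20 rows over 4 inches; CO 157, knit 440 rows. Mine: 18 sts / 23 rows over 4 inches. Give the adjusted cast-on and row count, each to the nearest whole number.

Stitches: 157 × 18/17 = 166.24 → 166.
Rows: 440 × 23/20 = 506.00 → 506.

Cast on 166 stitches; work 506 rows.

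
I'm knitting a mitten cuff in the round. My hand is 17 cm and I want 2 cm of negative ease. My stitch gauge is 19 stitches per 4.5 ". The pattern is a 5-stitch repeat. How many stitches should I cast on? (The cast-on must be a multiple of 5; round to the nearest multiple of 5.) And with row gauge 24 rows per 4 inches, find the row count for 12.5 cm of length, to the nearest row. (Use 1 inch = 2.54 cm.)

Finished = 17 − 2 = 15 cm.
15 cm × 1/2.54 = 5.91 inches.
19/4.5 = 4.222 sts per in; 5.91 × 4.222 = 24.93 sts.
Nearest multiple of 5 → 25.
12.5 cm = 4.92 inches; × 6 = 29.53 → 30 rows.

Cast on 25 stitches; work 30 rows.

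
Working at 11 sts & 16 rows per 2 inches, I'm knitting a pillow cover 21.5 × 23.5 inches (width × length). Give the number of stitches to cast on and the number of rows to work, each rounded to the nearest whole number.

Stitch gauge = 11/2 = 5.5 sts/in; 21.5 × 5.5 = 118.25 → 118 sts.
Row gauge = 16/2 = 8 rows/in; 23.5 × 8 = 188.00 → 188 rows.

Cast on 118 stitches and work 188 rows.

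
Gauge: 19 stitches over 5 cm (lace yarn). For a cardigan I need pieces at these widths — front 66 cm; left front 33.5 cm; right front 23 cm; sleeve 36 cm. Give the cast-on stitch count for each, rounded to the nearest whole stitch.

Rate = 19/5 = 3.8 sts per cm.
front: 66 × 3.8 = 250.80 → 251.
left front: 33.5 × 3.8 = 127.30 → 127.
right front: 23 × 3.8 = 87.40 → 87.
sleeve: 36 × 3.8 = 136.80 → 137.

front 251; left front 127; right front 87; sleeve 137.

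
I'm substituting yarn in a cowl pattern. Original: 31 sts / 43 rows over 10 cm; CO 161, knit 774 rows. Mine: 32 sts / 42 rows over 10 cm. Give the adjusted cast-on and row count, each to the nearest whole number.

Stitches: 161 × 32/31 = 166.19 → 166.
Rows: 774 × 42/43 = 756.00 → 756.

Cast on 166 stitches; work 756 rows.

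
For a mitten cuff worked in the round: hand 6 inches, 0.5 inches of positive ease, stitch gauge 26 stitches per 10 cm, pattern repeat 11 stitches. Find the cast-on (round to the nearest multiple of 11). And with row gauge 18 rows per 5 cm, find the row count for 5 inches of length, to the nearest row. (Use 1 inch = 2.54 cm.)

Finished = 6 + 0.5 = 6.5 inches.
6.5 inches × 2.54 = 16.51 cm.
26/10 = 2.6 sts per cm; 16.51 × 2.6 = 42.93 sts.
Nearest multiple of 11 → 44.
5 inches = 12.70 cm; × 3.6 = 45.72 → 46 rows.

Cast on 44 stitches; work 46 rows.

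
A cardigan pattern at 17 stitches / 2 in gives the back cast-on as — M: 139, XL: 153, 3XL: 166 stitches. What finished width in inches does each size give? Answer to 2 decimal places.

17/2 = 8.5 sts per in.
M: 139 / 8.5 = 16.353 → 16.35 in.
XL: 153 / 8.5 = 18.000 → 18.00 in.
3XL: 166 / 8.5 = 19.529 → 19.53 in.

M 16.35 inches; XL 18.00 inches; 3XL 19.53 inches.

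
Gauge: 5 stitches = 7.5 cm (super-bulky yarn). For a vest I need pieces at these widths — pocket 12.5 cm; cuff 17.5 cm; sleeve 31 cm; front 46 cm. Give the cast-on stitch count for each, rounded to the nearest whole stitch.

pocket 8; cuff 12; sleeve 21; front 31.

Rate = 5/7.5 = 0.667 sts per cm.
pocket: 12.5 × 0.667 = 8.33 → 8.
cuff: 17.5 × 0.667 = 11.67 → 12.
sleeve: 31 × 0.667 = 20.67 → 21.
front: 46 × 0.667 = 30.67 → 31.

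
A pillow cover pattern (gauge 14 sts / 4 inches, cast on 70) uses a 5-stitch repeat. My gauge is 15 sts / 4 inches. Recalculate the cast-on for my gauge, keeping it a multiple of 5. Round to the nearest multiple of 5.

70 × 15 / 14 = 75.00.
Nearest multiple of 5: 75.

75 stitches.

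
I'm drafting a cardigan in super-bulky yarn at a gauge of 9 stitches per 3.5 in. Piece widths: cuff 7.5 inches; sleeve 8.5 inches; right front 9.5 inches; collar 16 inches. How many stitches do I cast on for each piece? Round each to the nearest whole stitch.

Rate = 9/3.5 = 2.571 sts per in.
cuff: 7.5 × 2.571 = 19.29 → 19.
sleeve: 8.5 × 2.571 = 21.86 → 22.
right front: 9.5 × 2.571 = 24.43 → 24.
collar: 16 × 2.571 = 41.14 → 41.

cuff 19; sleeve 22; right front 24; collar 41.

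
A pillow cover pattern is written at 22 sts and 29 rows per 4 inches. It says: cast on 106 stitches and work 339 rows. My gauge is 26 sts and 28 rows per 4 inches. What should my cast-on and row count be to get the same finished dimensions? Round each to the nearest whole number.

Stitches: 106 × 26/22 = 125.27 → 125.
Rows: 339 × 28/29 = 327.31 → 327.

Cast on 125 stitches; work 327 rows.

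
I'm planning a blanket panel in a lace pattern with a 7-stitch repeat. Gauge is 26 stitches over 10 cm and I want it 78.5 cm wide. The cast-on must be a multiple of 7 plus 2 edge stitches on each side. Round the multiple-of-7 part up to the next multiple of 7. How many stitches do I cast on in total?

26 / 10 = 2.6 sts per cm.
78.5 × 2.6 = 204.10 sts.
Less 4 edge sts → 200.10 for the repeat.
Next multiple of 7: 203.
Add back 4 edge sts → 207.

Cast on 207 stitches.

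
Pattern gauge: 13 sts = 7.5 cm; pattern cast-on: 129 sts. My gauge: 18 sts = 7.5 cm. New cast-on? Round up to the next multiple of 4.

CO 180 sts.

Scale factor = 18 / 13 = 1.385.
129 × 18 / 13 = 178.62 sts.
→ 180 sts.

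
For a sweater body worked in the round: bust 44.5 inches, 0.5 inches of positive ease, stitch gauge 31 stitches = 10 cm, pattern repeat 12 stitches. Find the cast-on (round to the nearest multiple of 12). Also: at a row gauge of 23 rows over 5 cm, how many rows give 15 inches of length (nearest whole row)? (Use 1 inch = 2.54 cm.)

Finished = 44.5 + 0.5 = 45 inches.
45 inches × 2.54 = 114.30 cm.
31/10 = 3.1 sts per cm; 114.30 × 3.1 = 354.33 sts.
Nearest multiple of 12 → 360.
15 inches = 38.10 cm; × 4.6 = 175.26 → 175 rows.

Cast on 360 stitches; work 175 rows.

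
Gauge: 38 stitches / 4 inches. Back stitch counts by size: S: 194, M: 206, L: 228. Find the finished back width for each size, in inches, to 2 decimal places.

38/4 = 9.5 sts per in.
S: 194 / 9.5 = 20.421 → 20.42 in.
M: 206 / 9.5 = 21.684 → 21.68 in.
L: 228 / 9.5 = 24.000 → 24.00 in.

S 20.42 inches; M 21.68 inches; L 24.00 inches.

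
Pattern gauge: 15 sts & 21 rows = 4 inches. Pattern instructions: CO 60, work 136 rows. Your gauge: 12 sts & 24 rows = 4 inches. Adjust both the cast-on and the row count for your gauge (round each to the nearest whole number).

Cast on 48 stitches; work 155 rows.

Stitches: 60 × 12/15 = 48.00 → 48.
Rows: 136 × 24/21 = 155.43 → 155.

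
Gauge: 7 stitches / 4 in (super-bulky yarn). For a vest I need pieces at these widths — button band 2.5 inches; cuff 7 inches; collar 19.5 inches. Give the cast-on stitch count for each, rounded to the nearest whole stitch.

Rate = 7/4 = 1.75 sts per in.
button band: 2.5 × 1.75 = 4.38 → 4.
cuff: 7 × 1.75 = 12.25 → 12.
collar: 19.5 × 1.75 = 34.12 → 34.

button band 4; cuff 12; collar 34.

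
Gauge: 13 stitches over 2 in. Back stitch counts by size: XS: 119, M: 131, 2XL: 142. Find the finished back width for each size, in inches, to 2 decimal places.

13/2 = 6.5 sts per in.
XS: 119 / 6.5 = 18.308 → 18.31 in.
M: 131 / 6.5 = 20.154 → 20.15 in.
2XL: 142 / 6.5 = 21.846 → 21.85 in.

XS 18.31 inches; M 20.15 inches; 2XL 21.85 inches.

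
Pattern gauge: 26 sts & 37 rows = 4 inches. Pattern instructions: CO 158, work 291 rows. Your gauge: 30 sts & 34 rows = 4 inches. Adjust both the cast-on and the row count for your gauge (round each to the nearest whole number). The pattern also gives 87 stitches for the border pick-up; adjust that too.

Cast on 182 stitches; work 267 rows; border pick-up 100 stitches.

Stitches: 158 × 30/26 = 182.31 → 182.
Rows: 291 × 34/37 = 267.41 → 267.
border pick-up: 87 × 30/26 = 100.38 → 100.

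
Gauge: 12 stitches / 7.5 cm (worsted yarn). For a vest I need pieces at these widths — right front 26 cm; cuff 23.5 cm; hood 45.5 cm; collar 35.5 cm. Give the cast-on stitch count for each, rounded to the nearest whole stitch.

right front 42; cuff 38; hood 73; collar 57.

Rate = 12/7.5 = 1.6 sts per cm.
right front: 26 × 1.6 = 41.60 → 42.
cuff: 23.5 × 1.6 = 37.60 → 38.
hood: 45.5 × 1.6 = 72.80 → 73.
collar: 35.5 × 1.6 = 56.80 → 57.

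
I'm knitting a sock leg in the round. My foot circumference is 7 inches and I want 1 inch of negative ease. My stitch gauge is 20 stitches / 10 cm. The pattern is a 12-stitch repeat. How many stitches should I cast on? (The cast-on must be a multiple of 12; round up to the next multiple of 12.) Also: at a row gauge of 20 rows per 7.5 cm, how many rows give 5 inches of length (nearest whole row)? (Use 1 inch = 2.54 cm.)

Finished = 7 − 1 = 6 inches.
6 inches × 2.54 = 15.24 cm.
20/10 = 2 sts per cm; 15.24 × 2 = 30.48 sts.
Next multiple of 12 → 36.
5 inches = 12.70 cm; × 2.667 = 33.87 → 34 rows.

Cast on 36 stitches; work 34 rows.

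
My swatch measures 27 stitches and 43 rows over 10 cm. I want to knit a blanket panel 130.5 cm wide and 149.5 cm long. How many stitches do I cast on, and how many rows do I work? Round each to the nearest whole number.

Stitch gauge = 27/10 = 2.7 sts/cm; 130.5 × 2.7 = 352.35 → 352 sts.
Row gauge = 43/10 = 4.3 rows/cm; 149.5 × 4.3 = 642.85 → 643 rows.

Cast on 352 stitches and work 643 rows.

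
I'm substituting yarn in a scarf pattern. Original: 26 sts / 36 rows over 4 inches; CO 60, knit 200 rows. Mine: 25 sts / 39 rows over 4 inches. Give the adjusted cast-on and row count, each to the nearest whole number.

Cast on 58 stitches; work 217 rows.

Stitches: 60 × 25/26 = 57.69 → 58.
Rows: 200 × 39/36 = 216.67 → 217.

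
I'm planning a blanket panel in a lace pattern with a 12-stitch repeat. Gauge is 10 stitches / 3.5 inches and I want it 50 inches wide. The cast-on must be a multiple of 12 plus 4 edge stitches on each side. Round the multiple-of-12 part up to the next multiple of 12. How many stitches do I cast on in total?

10 / 3.5 = 2.857 sts per inch.
50 × 2.857 = 142.86 sts.
Less 8 edge sts → 134.86 for the repeat.
Next multiple of 12: 144.
Add back 8 edge sts → 152.

Cast on 152 stitches.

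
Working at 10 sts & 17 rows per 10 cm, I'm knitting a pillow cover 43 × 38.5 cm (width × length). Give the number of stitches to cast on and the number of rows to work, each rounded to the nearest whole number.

Stitch gauge = 10/10 = 1 sts/cm; 43 × 1 = 43.00 → 43 sts.
Row gauge = 17/10 = 1.7 rows/cm; 38.5 × 1.7 = 65.45 → 65 rows.

Cast on 43 stitches and work 65 rows.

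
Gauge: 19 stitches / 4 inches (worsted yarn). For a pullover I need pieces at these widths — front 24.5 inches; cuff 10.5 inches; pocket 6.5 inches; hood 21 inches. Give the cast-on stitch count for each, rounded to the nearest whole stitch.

front 116; cuff 50; pocket 31; hood 100.

Rate = 19/4 = 4.75 sts per in.
front: 24.5 × 4.75 = 116.38 → 116.
cuff: 10.5 × 4.75 = 49.88 → 50.
pocket: 6.5 × 4.75 = 30.88 → 31.
hood: 21 × 4.75 = 99.75 → 100.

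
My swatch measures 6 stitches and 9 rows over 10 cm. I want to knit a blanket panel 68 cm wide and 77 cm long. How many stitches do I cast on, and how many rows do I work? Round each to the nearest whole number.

Stitch gauge = 6/10 = 0.6 sts/cm; 68 × 0.6 = 40.80 → 41 sts.
Row gauge = 9/10 = 0.9 rows/cm; 77 × 0.9 = 69.30 → 69 rows.

Cast on 41 stitches and work 69 rows.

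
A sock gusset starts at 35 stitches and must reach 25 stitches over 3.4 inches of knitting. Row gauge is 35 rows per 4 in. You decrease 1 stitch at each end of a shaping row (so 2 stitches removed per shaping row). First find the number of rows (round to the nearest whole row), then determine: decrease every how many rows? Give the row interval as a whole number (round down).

Rows = 3.4 × 8.75 = 29.8 → 30 rows.
Stitches to remove: 10 → 5 shaping rows (at 2 st each).
30 / 5 = 6.00 → every 6 rows.

Decrease every 6th row.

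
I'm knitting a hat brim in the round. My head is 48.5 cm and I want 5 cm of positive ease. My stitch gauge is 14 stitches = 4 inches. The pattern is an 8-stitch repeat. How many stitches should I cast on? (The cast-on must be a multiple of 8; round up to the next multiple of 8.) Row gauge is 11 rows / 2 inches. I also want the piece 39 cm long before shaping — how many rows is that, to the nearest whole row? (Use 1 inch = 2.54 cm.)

Cast on 80 stitches; work 84 rows.

Finished = 48.5 + 5 = 53.5 cm.
53.5 cm × 1/2.54 = 21.06 inches.
14/4 = 3.5 sts per in; 21.06 × 3.5 = 73.72 sts.
Next multiple of 8 → 80.
39 cm = 15.35 inches; × 5.5 = 84.45 → 84 rows.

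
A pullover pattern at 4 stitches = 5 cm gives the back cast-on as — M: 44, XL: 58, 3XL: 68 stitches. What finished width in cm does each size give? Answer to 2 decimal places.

M 55.00 cm; XL 72.50 cm; 3XL 85.00 cm.

4/5 = 0.8 sts per cm.
M: 44 / 0.8 = 55.000 → 55.00 cm.
XL: 58 / 0.8 = 72.500 → 72.50 cm.
3XL: 68 / 0.8 = 85.000 → 85.00 cm.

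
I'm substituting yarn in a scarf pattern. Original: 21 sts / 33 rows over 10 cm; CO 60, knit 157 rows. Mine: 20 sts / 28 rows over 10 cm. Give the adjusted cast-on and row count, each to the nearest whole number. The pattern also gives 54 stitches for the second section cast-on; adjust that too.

Stitches: 60 × 20/21 = 57.14 → 57.
Rows: 157 × 28/33 = 133.21 → 133.
second section cast-on: 54 × 20/21 = 51.43 → 51.

Cast on 57 stitches; work 133 rows; second section cast-on 51 stitches.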